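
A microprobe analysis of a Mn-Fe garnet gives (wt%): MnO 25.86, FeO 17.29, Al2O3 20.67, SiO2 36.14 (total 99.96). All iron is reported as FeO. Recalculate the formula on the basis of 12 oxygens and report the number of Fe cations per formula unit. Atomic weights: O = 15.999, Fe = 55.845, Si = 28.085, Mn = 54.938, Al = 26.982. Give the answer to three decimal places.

25.86 wt% MnO ÷ 70.937 g/mol = 0.36455 mol, giving 0.36455 Mn and 0.36455 O.
17.29 wt% FeO ÷ 71.844 g/mol = 0.24066 mol, giving 0.24066 Fe and 0.24066 O.
20.67 wt% Al2O3 ÷ 101.961 g/mol = 0.20272 mol, giving 0.40544 Al and 0.60816 O.
36.14 wt% SiO2 ÷ 60.083 g/mol = 0.60150 mol, giving 0.60150 Si and 1.20300 O.
Oxygen sums to 2.41637; scaling by 12/2.41637 = 4.96613 puts the formula on 12 O.
Fe: 0.24066 × 4.96613 = 1.195 atoms per formula unit.

1.195 Fe apfu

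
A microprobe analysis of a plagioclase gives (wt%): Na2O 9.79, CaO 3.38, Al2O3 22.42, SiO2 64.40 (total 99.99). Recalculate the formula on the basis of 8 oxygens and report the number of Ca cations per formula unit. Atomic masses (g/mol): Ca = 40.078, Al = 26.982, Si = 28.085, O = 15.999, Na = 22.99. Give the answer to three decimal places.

Na2O (M=61.979): mol = 0.15796; Na = 0.31592, O = 0.15796.
CaO (M=56.077): mol = 0.06027; Ca = 0.06027, O = 0.06027.
Al2O3 (M=101.961): mol = 0.21989; Al = 0.43978, O = 0.65967.
SiO2 (M=60.083): mol = 1.07185; Si = 1.07185, O = 2.14370.
ΣO = 3.02160; factor = 8/ΣO = 2.64760.
Ca apfu = 0.06027 × 2.64760 = 0.160.

0.160 Ca apfu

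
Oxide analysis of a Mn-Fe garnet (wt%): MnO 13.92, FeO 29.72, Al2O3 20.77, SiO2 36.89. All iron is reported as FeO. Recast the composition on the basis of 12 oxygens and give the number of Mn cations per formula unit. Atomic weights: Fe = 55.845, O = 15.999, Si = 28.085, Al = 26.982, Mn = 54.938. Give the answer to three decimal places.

0.962 Mn apfu

MnO (M=70.937): mol = 0.19623; Mn = 0.19623, O = 0.19623.
FeO (M=71.844): mol = 0.41367; Fe = 0.41367, O = 0.41367.
Al2O3 (M=101.961): mol = 0.20371; Al = 0.40742, O = 0.61113.
SiO2 (M=60.083): mol = 0.61398; Si = 0.61398, O = 1.22796.
ΣO = 2.44899; factor = 12/ΣO = 4.89998.
Mn apfu = 0.19623 × 4.89998 = 0.962.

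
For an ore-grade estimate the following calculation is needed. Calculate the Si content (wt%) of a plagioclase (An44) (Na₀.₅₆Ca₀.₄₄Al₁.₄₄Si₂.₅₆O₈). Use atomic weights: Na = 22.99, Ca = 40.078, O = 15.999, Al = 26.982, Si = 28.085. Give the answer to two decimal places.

M(Na₀.₅₆Ca₀.₄₄Al₁.₄₄Si₂.₅₆O₈) = 269.252 g/mol.
Si contributes 2.56 × 28.085 = 71.898 g per mole.
71.898/269.252 = 0.2670 → 26.70%.

26.70 wt%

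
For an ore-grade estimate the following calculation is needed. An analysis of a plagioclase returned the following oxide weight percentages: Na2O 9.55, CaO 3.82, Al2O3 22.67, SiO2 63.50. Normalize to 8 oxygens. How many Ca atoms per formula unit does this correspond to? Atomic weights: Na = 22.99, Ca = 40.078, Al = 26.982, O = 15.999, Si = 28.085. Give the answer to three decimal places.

0.181 Ca apfu

9.55 wt% Na2O ÷ 61.979 g/mol = 0.15408 mol, giving 0.30816 Na and 0.15408 O.
3.82 wt% CaO ÷ 56.077 g/mol = 0.06812 mol, giving 0.06812 Ca and 0.06812 O.
22.67 wt% Al2O3 ÷ 101.961 g/mol = 0.22234 mol, giving 0.44468 Al and 0.66702 O.
63.50 wt% SiO2 ÷ 60.083 g/mol = 1.05687 mol, giving 1.05687 Si and 2.11374 O.
Oxygen sums to 3.00296; scaling by 8/3.00296 = 2.66404 puts the formula on 8 O.
Ca: 0.06812 × 2.66404 = 0.181 atoms per formula unit.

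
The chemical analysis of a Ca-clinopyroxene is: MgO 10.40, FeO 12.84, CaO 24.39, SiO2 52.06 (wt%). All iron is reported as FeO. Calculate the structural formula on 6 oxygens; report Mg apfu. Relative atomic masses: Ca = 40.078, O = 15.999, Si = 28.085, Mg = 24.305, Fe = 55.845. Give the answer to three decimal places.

0.594 Mg apfu

10.40 wt% MgO ÷ 40.304 g/mol = 0.25804 mol, giving 0.25804 Mg and 0.25804 O.
12.84 wt% FeO ÷ 71.844 g/mol = 0.17872 mol, giving 0.17872 Fe and 0.17872 O.
24.39 wt% CaO ÷ 56.077 g/mol = 0.43494 mol, giving 0.43494 Ca and 0.43494 O.
52.06 wt% SiO2 ÷ 60.083 g/mol = 0.86647 mol, giving 0.86647 Si and 1.73294 O.
Oxygen sums to 2.60464; scaling by 6/2.60464 = 2.30358 puts the formula on 6 O.
Mg: 0.25804 × 2.30358 = 0.594 atoms per formula unit.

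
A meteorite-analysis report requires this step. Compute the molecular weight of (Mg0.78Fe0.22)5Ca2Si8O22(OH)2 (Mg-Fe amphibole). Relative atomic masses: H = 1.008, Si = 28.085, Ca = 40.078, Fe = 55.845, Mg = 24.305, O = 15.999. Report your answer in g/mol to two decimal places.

M = 3.90×24.305 + 1.10×55.845 + 2×40.078 + 8×28.085 + 24×15.999 + 2×1.008

847.05 g/mol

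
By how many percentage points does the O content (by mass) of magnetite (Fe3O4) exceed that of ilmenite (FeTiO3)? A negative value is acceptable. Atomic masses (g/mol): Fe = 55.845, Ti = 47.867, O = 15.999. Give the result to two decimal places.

-4.00 percentage points

First mineral: 63.996 g O in 231.531 g formula = 27.64 wt% O.
Second mineral: 47.997 g O in 151.709 g formula = 31.64 wt% O.
27.64% − 31.64% gives a difference of -4.00 percentage points.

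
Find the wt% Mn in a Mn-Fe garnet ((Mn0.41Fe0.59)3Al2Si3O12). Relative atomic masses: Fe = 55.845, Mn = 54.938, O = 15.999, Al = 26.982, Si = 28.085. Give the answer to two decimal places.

13.61 wt%

Molar mass of (Mn0.41Fe0.59)3Al2Si3O12: 1.23×54.938 + 1.77×55.845 + 2×26.982 + 3×28.085 + 12×15.999 = 496.626 g/mol.
Mass of Mn per formula unit: 1.23 × 54.938 = 67.574 g.
Weight fraction Mn = 67.574 / 496.626 = 0.1361.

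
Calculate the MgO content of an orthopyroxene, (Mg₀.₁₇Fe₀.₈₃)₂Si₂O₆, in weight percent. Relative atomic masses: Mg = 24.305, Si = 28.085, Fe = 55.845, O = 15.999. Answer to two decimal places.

5.41 wt%

M((Mg₀.₁₇Fe₀.₈₃)₂Si₂O₆) = 253.130 g/mol; M(MgO) = 40.304 g/mol.
Moles MgO per formula unit = 0.34 Mg ÷ 1 = 0.3400.
MgO fraction = (0.3400 × 40.304) / 253.130 = 13.703/253.130 = 0.0541.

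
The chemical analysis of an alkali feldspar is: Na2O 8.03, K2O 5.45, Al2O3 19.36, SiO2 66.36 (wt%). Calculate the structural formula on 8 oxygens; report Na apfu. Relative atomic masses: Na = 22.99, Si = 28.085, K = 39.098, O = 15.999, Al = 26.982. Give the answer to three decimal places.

Na2O (M=61.979): mol = 0.12956; Na = 0.25912, O = 0.12956.
K2O (M=94.195): mol = 0.05786; K = 0.11572, O = 0.05786.
Al2O3 (M=101.961): mol = 0.18988; Al = 0.37976, O = 0.56964.
SiO2 (M=60.083): mol = 1.10447; Si = 1.10447, O = 2.20894.
ΣO = 2.96600; factor = 8/ΣO = 2.69724.
Na apfu = 0.25912 × 2.69724 = 0.699.

0.699 Na apfu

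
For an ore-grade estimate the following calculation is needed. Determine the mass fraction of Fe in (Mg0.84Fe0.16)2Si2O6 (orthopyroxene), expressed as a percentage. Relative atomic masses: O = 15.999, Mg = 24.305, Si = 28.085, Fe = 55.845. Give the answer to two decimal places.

Molar mass of (Mg0.84Fe0.16)2Si2O6: 1.68*24.305 + 0.32*55.845 + 2*28.085 + 6*15.999 = 210.867 g/mol.
Mass of Fe per formula unit: 0.32 × 55.845 = 17.870 g.
Weight fraction Fe = 17.870 / 210.867 = 0.0847.

8.47 wt%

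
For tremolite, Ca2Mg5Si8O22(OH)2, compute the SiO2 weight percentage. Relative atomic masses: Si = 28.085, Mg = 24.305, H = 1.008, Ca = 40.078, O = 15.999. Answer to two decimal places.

59.17 wt%

M(Ca2Mg5Si8O22(OH)2) = 812.353 g/mol; M(SiO2) = 60.083 g/mol.
Moles SiO2 per formula unit = 8 Si ÷ 1 = 8.0000.
SiO2 fraction = (8.0000 × 60.083) / 812.353 = 480.664/812.353 = 0.5917.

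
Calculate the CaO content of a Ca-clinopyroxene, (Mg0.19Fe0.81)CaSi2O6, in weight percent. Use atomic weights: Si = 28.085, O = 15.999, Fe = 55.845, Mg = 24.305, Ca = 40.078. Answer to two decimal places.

Molar mass of (Mg0.19Fe0.81)CaSi2O6 = 0.19×24.305 + 0.81×55.845 + 1×40.078 + 2×28.085 + 6×15.999 = 242.094 g/mol.
Each formula unit contains 1 Ca, equivalent to 1/1 = 1.0000 mol CaO.
M(CaO) = 1×40.078 + 1×15.999 = 56.077 g/mol.
Mass of CaO per formula unit = 1.0000 × 56.077 = 56.077 g.
CaO wt% = 56.077 / 242.094 × 100 = 23.16%.

23.16 wt%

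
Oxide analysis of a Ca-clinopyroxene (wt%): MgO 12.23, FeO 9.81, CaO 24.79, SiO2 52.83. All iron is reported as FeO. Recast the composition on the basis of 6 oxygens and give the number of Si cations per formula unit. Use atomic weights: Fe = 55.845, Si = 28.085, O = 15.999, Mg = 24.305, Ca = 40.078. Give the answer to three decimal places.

1.998 Si apfu

MgO: 12.23/40.304 = 0.30344 mol → 0.30344 mol Mg, 0.30344 mol O.
FeO: 9.81/71.844 = 0.13655 mol → 0.13655 mol Fe, 0.13655 mol O.
CaO: 24.79/56.077 = 0.44207 mol → 0.44207 mol Ca, 0.44207 mol O.
SiO2: 52.83/60.083 = 0.87928 mol → 0.87928 mol Si, 1.75856 mol O.
Total oxygen = 2.64062 mol. Normalization factor = 6/2.64062 = 2.27219.
Si per 6 O = 0.87928 × 2.27219 = 1.998.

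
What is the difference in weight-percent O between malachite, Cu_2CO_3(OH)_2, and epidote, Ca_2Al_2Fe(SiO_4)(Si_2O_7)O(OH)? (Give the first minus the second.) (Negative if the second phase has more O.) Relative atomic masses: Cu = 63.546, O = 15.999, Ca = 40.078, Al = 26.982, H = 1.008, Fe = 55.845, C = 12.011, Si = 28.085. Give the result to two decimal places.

First mineral: 79.995 g O in 221.114 g formula = 36.18 wt% O.
Second mineral: 207.987 g O in 483.215 g formula = 43.04 wt% O.
36.18% − 43.04% gives a difference of -6.86 percentage points.

-6.86 percentage points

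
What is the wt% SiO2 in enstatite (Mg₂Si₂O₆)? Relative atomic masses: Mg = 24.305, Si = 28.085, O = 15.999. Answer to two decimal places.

59.85 wt%

Molar mass of Mg₂Si₂O₆ = 2*24.305 + 2*28.085 + 6*15.999 = 200.774 g/mol.
Each formula unit contains 2 Si, equivalent to 2/1 = 2.0000 mol SiO2.
M(SiO2) = 1×28.085 + 2×15.999 = 60.083 g/mol.
Mass of SiO2 per formula unit = 2.0000 × 60.083 = 120.166 g.
SiO2 wt% = 120.166 / 200.774 × 100 = 59.85%.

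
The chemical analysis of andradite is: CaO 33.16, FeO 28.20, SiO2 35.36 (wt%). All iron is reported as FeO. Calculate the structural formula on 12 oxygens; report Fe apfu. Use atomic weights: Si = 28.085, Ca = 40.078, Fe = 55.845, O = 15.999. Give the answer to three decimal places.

CaO (M=56.077): mol = 0.59133; Ca = 0.59133, O = 0.59133.
FeO (M=71.844): mol = 0.39252; Fe = 0.39252, O = 0.39252.
SiO2 (M=60.083): mol = 0.58852; Si = 0.58852, O = 1.17704.
ΣO = 2.16089; factor = 12/ΣO = 5.55327.
Fe apfu = 0.39252 × 5.55327 = 2.180.

2.180 Fe apfu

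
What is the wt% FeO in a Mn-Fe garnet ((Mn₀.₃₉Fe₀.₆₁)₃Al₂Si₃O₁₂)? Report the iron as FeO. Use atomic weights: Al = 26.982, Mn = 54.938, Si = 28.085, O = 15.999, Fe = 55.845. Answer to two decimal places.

Formula mass = 496.681 g/mol.
1.83 Fe → 1.8300 mol FeO per formula unit; M(FeO) = 71.844, so FeO mass = 131.475 g.
131.475/496.681 × 100 = 26.47 wt%.

26.47 wt%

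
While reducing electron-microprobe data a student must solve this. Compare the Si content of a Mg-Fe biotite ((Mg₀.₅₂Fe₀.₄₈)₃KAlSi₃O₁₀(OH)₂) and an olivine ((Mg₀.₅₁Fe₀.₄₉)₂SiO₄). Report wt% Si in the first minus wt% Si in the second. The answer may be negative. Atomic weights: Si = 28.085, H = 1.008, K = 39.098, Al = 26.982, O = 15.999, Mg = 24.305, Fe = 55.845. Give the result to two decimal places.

M((Mg₀.₅₂Fe₀.₄₈)₃KAlSi₃O₁₀(OH)₂) = 462.672 g/mol, so wt% Si = 84.255/462.672 × 100 = 18.21%.
M((Mg₀.₅₁Fe₀.₄₉)₂SiO₄) = 171.600 g/mol, so wt% Si = 28.085/171.600 × 100 = 16.37%.
18.21 − 16.37 = 1.84 pp.

1.84 percentage points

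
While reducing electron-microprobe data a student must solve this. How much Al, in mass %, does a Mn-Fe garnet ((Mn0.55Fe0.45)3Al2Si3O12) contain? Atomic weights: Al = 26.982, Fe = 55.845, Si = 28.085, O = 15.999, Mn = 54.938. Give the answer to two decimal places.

M((Mn0.55Fe0.45)3Al2Si3O12) = 496.245 g/mol.
Al contributes 2 × 26.982 = 53.964 g per mole.
53.964/496.245 = 0.1087 → 10.87%.

10.87 mass %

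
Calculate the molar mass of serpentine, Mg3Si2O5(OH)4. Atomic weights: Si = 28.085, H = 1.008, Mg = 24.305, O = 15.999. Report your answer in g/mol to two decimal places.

M = 3·24.305 + 2·28.085 + 9·15.999 + 4·1.008

277.11 g/mol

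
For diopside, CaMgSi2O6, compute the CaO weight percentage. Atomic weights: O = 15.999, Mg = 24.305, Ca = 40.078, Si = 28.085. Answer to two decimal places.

25.90 wt%

Molar mass of CaMgSi2O6 = 1·40.078 + 1·24.305 + 2·28.085 + 6·15.999 = 216.547 g/mol.
Each formula unit contains 1 Ca, equivalent to 1/1 = 1.0000 mol CaO.
M(CaO) = 1×40.078 + 1×15.999 = 56.077 g/mol.
Mass of CaO per formula unit = 1.0000 × 56.077 = 56.077 g.
CaO wt% = 56.077 / 216.547 × 100 = 25.90%.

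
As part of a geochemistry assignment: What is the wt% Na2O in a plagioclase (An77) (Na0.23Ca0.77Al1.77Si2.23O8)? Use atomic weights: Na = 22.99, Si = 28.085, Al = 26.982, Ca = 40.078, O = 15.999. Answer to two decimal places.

Molar mass of Na0.23Ca0.77Al1.77Si2.23O8 = 0.23·22.99 + 0.77·40.078 + 1.77·26.982 + 2.23·28.085 + 8·15.999 = 274.527 g/mol.
Each formula unit contains 0.23 Na, equivalent to 0.23/2 = 0.1150 mol Na2O.
M(Na2O) = 2×22.99 + 1×15.999 = 61.979 g/mol.
Mass of Na2O per formula unit = 0.1150 × 61.979 = 7.128 g.
Na2O wt% = 7.128 / 274.527 × 100 = 2.60%.

2.60 wt%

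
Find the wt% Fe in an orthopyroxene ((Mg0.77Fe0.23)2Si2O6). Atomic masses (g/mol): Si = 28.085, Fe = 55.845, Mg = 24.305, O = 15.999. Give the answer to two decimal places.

Molar mass of (Mg0.77Fe0.23)2Si2O6: 1.54·24.305 + 0.46·55.845 + 2·28.085 + 6·15.999 = 215.282 g/mol.
Mass of Fe per formula unit: 0.46 × 55.845 = 25.689 g.
Weight fraction Fe = 25.689 / 215.282 = 0.1193.

11.93 wt%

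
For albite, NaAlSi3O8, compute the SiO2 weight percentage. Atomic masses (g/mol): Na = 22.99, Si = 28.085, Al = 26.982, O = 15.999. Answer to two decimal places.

M(NaAlSi3O8) = 262.219 g/mol; M(SiO2) = 60.083 g/mol.
Moles SiO2 per formula unit = 3 Si ÷ 1 = 3.0000.
SiO2 fraction = (3.0000 × 60.083) / 262.219 = 180.249/262.219 = 0.6874.

68.74 wt%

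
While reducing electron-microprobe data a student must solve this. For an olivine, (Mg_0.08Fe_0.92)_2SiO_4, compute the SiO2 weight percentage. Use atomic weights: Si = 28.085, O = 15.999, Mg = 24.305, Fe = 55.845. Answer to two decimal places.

30.23 wt%

Molar mass of (Mg_0.08Fe_0.92)_2SiO_4 = 0.16·24.305 + 1.84·55.845 + 1·28.085 + 4·15.999 = 198.725 g/mol.
Each formula unit contains 1 Si, equivalent to 1/1 = 1.0000 mol SiO2.
M(SiO2) = 1×28.085 + 2×15.999 = 60.083 g/mol.
Mass of SiO2 per formula unit = 1.0000 × 60.083 = 60.083 g.
SiO2 wt% = 60.083 / 198.725 × 100 = 30.23%.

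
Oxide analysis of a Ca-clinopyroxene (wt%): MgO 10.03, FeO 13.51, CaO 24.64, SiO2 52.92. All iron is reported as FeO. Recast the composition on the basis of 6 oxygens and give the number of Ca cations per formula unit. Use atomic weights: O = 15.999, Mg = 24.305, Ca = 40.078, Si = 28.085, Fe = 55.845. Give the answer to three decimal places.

MgO: 10.03/40.304 = 0.24886 mol → 0.24886 mol Mg, 0.24886 mol O.
FeO: 13.51/71.844 = 0.18805 mol → 0.18805 mol Fe, 0.18805 mol O.
CaO: 24.64/56.077 = 0.43940 mol → 0.43940 mol Ca, 0.43940 mol O.
SiO2: 52.92/60.083 = 0.88078 mol → 0.88078 mol Si, 1.76156 mol O.
Total oxygen = 2.63787 mol. Normalization factor = 6/2.63787 = 2.27456.
Ca per 6 O = 0.43940 × 2.27456 = 0.999.

0.999 Ca apfu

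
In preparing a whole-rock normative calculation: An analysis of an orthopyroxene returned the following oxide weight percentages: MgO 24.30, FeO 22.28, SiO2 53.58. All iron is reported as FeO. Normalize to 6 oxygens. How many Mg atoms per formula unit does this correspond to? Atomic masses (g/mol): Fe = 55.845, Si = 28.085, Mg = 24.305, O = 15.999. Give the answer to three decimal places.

MgO (M=40.304): mol = 0.60292; Mg = 0.60292, O = 0.60292.
FeO (M=71.844): mol = 0.31012; Fe = 0.31012, O = 0.31012.
SiO2 (M=60.083): mol = 0.89177; Si = 0.89177, O = 1.78354.
ΣO = 2.69658; factor = 6/ΣO = 2.22504.
Mg apfu = 0.60292 × 2.22504 = 1.342.

1.342 Mg apfu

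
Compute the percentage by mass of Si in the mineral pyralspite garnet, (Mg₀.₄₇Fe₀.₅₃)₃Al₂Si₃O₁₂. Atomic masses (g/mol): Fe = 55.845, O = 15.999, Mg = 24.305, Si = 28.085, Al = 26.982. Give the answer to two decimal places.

18.59 mass %

Molar mass of (Mg₀.₄₇Fe₀.₅₃)₃Al₂Si₃O₁₂: 1.41×24.305 + 1.59×55.845 + 2×26.982 + 3×28.085 + 12×15.999 = 453.271 g/mol.
Mass of Si per formula unit: 3 × 28.085 = 84.255 g.
Weight fraction Si = 84.255 / 453.271 = 0.1859.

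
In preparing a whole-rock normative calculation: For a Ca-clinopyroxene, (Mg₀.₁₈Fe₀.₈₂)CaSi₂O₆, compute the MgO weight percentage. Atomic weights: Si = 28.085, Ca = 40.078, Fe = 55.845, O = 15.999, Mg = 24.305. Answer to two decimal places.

2.99 wt%

Molar mass of (Mg₀.₁₈Fe₀.₈₂)CaSi₂O₆ = 0.18*24.305 + 0.82*55.845 + 1*40.078 + 2*28.085 + 6*15.999 = 242.410 g/mol.
Each formula unit contains 0.18 Mg, equivalent to 0.18/1 = 0.1800 mol MgO.
M(MgO) = 1×24.305 + 1×15.999 = 40.304 g/mol.
Mass of MgO per formula unit = 0.1800 × 40.304 = 7.255 g.
MgO wt% = 7.255 / 242.410 × 100 = 2.99%.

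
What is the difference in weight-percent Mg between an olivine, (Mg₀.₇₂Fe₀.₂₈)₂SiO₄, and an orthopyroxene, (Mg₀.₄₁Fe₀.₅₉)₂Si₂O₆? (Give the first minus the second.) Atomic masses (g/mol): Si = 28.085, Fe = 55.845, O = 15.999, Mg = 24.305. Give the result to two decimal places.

First mineral: 34.999 g Mg in 158.353 g formula = 22.10 wt% Mg.
Second mineral: 19.930 g Mg in 237.991 g formula = 8.37 wt% Mg.
22.10% − 8.37% gives a difference of 13.73 percentage points.

13.73 percentage points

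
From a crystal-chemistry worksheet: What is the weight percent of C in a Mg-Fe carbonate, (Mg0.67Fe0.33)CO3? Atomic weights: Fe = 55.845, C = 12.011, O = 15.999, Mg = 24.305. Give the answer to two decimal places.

12.68 weight percent

Molar mass of (Mg0.67Fe0.33)CO3: 0.67·24.305 + 0.33·55.845 + 1·12.011 + 3·15.999 = 94.721 g/mol.
Mass of C per formula unit: 1 × 12.011 = 12.011 g.
Weight fraction C = 12.011 / 94.721 = 0.1268.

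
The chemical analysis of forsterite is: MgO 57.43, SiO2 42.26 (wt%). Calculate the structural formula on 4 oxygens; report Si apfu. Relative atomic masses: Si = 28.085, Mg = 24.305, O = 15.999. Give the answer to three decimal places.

0.994 Si apfu

57.43 wt% MgO ÷ 40.304 g/mol = 1.42492 mol, giving 1.42492 Mg and 1.42492 O.
42.26 wt% SiO2 ÷ 60.083 g/mol = 0.70336 mol, giving 0.70336 Si and 1.40672 O.
Oxygen sums to 2.83164; scaling by 4/2.83164 = 1.41261 puts the formula on 4 O.
Si: 0.70336 × 1.41261 = 0.994 atoms per formula unit.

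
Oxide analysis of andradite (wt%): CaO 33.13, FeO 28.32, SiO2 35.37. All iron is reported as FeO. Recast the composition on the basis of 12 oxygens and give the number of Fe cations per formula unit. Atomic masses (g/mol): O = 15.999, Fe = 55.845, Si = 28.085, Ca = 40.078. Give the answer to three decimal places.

CaO: 33.13/56.077 = 0.59079 mol → 0.59079 mol Ca, 0.59079 mol O.
FeO: 28.32/71.844 = 0.39419 mol → 0.39419 mol Fe, 0.39419 mol O.
SiO2: 35.37/60.083 = 0.58869 mol → 0.58869 mol Si, 1.17738 mol O.
Total oxygen = 2.16236 mol. Normalization factor = 12/2.16236 = 5.54949.
Fe per 12 O = 0.39419 × 5.54949 = 2.188.

2.188 Fe apfu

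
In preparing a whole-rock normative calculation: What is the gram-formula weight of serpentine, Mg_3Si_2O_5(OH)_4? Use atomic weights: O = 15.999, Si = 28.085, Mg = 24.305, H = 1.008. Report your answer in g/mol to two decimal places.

M = 3·24.305 + 2·28.085 + 9·15.999 + 4·1.008

277.11 g/mol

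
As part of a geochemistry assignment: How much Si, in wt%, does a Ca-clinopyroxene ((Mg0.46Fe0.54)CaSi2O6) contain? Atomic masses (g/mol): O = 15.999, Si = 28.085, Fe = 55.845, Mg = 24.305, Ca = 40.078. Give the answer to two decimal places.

M((Mg0.46Fe0.54)CaSi2O6) = 233.579 g/mol.
Si contributes 2 × 28.085 = 56.170 g per mole.
56.170/233.579 = 0.2405 → 24.05%.

24.05 wt%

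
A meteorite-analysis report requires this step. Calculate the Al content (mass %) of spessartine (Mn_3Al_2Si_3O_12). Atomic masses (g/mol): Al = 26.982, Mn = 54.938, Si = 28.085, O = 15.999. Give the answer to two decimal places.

M(Mn_3Al_2Si_3O_12) = 495.021 g/mol.
Al contributes 2 × 26.982 = 53.964 g per mole.
53.964/495.021 = 0.1090 → 10.90%.

10.90 mass %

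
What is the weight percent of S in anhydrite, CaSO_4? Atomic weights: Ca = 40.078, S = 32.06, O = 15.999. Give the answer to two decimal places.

23.55 mass %

Molar mass of CaSO_4: 1×40.078 + 1×32.06 + 4×15.999 = 136.134 g/mol.
Mass of S per formula unit: 1 × 32.06 = 32.060 g.
Weight fraction S = 32.060 / 136.134 = 0.2355.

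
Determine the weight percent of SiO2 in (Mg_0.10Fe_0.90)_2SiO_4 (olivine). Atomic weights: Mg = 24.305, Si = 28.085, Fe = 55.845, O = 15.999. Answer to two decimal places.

Formula mass = 197.463 g/mol.
1 Si → 1.0000 mol SiO2 per formula unit; M(SiO2) = 60.083, so SiO2 mass = 60.083 g.
60.083/197.463 × 100 = 30.43 wt%.

30.43 wt%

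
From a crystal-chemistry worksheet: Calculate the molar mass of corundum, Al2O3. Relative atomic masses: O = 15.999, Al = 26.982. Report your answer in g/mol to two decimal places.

101.96 g/mol

The formula mass is the sum 2·26.982 + 3·15.999.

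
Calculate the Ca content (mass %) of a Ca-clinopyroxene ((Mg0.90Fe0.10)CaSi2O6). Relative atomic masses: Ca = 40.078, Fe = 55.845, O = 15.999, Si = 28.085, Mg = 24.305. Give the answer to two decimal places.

18.24 mass %

M((Mg0.90Fe0.10)CaSi2O6) = 219.701 g/mol.
Ca contributes 1 × 40.078 = 40.078 g per mole.
40.078/219.701 = 0.1824 → 18.24%.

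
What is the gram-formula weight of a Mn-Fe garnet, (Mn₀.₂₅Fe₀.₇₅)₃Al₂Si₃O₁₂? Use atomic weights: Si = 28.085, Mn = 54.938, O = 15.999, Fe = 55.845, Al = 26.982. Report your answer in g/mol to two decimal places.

497.06 g/mol

The formula mass is the sum 0.75(54.938) + 2.25(55.845) + 2(26.982) + 3(28.085) + 12(15.999).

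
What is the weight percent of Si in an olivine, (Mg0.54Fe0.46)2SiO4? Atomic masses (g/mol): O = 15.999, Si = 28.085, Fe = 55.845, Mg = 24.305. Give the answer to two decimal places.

16.55 mass %

Formula mass = 1.08×24.305 + 0.92×55.845 + 1×28.085 + 4×15.999 = 169.708 g/mol, of which 28.085 g is Si.
So Si makes up 28.085/169.708 = 0.1655 of the mass, i.e. 16.55%.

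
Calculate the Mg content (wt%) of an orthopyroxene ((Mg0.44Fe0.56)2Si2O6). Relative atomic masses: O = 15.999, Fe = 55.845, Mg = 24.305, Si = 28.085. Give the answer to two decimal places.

9.06 wt%

Formula mass = 0.88*24.305 + 1.12*55.845 + 2*28.085 + 6*15.999 = 236.099 g/mol, of which 21.388 g is Mg.
So Mg makes up 21.388/236.099 = 0.0906 of the mass, i.e. 9.06%.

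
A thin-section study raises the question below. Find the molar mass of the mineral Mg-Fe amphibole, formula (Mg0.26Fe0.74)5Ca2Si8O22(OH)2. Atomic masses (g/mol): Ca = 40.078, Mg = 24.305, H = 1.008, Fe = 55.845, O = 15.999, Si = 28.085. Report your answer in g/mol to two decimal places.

929.05 g/mol

M = 1.30×24.305 + 3.70×55.845 + 2×40.078 + 8×28.085 + 24×15.999 + 2×1.008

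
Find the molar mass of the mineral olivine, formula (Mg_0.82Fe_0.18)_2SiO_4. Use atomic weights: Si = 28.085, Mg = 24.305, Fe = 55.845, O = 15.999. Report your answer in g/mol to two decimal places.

152.05 g/mol

M = 1.64(24.305) + 0.36(55.845) + 1(28.085) + 4(15.999)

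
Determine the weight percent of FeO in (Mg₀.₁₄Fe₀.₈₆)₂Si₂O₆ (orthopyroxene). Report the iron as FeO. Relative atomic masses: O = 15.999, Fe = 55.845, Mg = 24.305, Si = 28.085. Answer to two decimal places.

48.46 wt%

Molar mass of (Mg₀.₁₄Fe₀.₈₆)₂Si₂O₆ = 0.28×24.305 + 1.72×55.845 + 2×28.085 + 6×15.999 = 255.023 g/mol.
Each formula unit contains 1.72 Fe, equivalent to 1.72/1 = 1.7200 mol FeO.
M(FeO) = 1×55.845 + 1×15.999 = 71.844 g/mol.
Mass of FeO per formula unit = 1.7200 × 71.844 = 123.572 g.
FeO wt% = 123.572 / 255.023 × 100 = 48.46%.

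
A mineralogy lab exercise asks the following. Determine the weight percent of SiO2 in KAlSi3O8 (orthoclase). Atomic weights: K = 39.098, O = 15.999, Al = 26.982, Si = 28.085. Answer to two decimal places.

64.76 wt%

Molar mass of KAlSi3O8 = 1*39.098 + 1*26.982 + 3*28.085 + 8*15.999 = 278.327 g/mol.
Each formula unit contains 3 Si, equivalent to 3/1 = 3.0000 mol SiO2.
M(SiO2) = 1×28.085 + 2×15.999 = 60.083 g/mol.
Mass of SiO2 per formula unit = 3.0000 × 60.083 = 180.249 g.
SiO2 wt% = 180.249 / 278.327 × 100 = 64.76%.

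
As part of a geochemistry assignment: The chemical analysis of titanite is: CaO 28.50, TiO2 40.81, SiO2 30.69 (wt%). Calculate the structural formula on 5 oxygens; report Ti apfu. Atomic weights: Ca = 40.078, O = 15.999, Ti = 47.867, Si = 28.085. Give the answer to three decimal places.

28.50 wt% CaO ÷ 56.077 g/mol = 0.50823 mol, giving 0.50823 Ca and 0.50823 O.
40.81 wt% TiO2 ÷ 79.865 g/mol = 0.51099 mol, giving 0.51099 Ti and 1.02198 O.
30.69 wt% SiO2 ÷ 60.083 g/mol = 0.51079 mol, giving 0.51079 Si and 1.02158 O.
Oxygen sums to 2.55179; scaling by 5/2.55179 = 1.95941 puts the formula on 5 O.
Ti: 0.51099 × 1.95941 = 1.001 atoms per formula unit.

1.001 Ti apfu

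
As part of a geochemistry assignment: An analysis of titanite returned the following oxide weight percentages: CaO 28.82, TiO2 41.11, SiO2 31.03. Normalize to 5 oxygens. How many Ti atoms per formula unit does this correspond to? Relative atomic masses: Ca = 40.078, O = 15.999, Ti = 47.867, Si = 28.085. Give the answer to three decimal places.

0.999 Ti apfu

CaO (M=56.077): mol = 0.51394; Ca = 0.51394, O = 0.51394.
TiO2 (M=79.865): mol = 0.51474; Ti = 0.51474, O = 1.02948.
SiO2 (M=60.083): mol = 0.51645; Si = 0.51645, O = 1.03290.
ΣO = 2.57632; factor = 5/ΣO = 1.94075.
Ti apfu = 0.51474 × 1.94075 = 0.999.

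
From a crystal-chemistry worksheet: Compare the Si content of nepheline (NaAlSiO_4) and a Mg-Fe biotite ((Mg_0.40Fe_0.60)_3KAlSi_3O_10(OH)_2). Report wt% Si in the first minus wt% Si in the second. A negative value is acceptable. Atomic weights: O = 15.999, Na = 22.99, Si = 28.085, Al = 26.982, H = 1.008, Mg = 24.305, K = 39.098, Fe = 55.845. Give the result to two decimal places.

2.00 percentage points

M(NaAlSiO_4) = 142.053 g/mol, so wt% Si = 28.085/142.053 × 100 = 19.77%.
M((Mg_0.40Fe_0.60)_3KAlSi_3O_10(OH)_2) = 474.026 g/mol, so wt% Si = 84.255/474.026 × 100 = 17.77%.
19.77 − 17.77 = 2.00 pp.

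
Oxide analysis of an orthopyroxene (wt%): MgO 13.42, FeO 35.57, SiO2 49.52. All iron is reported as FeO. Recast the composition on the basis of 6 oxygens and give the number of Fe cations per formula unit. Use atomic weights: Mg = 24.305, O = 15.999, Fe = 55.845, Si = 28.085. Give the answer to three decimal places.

MgO (M=40.304): mol = 0.33297; Mg = 0.33297, O = 0.33297.
FeO (M=71.844): mol = 0.49510; Fe = 0.49510, O = 0.49510.
SiO2 (M=60.083): mol = 0.82419; Si = 0.82419, O = 1.64838.
ΣO = 2.47645; factor = 6/ΣO = 2.42282.
Fe apfu = 0.49510 × 2.42282 = 1.200.

1.200 Fe apfu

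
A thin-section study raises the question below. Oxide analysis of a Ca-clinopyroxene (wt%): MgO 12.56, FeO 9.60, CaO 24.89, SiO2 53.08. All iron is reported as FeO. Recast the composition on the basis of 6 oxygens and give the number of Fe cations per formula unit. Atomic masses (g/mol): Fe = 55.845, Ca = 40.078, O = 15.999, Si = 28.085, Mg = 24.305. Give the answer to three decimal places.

0.302 Fe apfu

MgO (M=40.304): mol = 0.31163; Mg = 0.31163, O = 0.31163.
FeO (M=71.844): mol = 0.13362; Fe = 0.13362, O = 0.13362.
CaO (M=56.077): mol = 0.44385; Ca = 0.44385, O = 0.44385.
SiO2 (M=60.083): mol = 0.88344; Si = 0.88344, O = 1.76688.
ΣO = 2.65598; factor = 6/ΣO = 2.25905.
Fe apfu = 0.13362 × 2.25905 = 0.302.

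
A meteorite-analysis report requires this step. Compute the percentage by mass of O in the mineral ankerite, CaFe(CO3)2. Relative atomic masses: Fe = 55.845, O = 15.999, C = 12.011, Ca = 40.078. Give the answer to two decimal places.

44.45 weight percent

Formula mass = 1·40.078 + 1·55.845 + 2·12.011 + 6·15.999 = 215.939 g/mol, of which 95.994 g is O.
So O makes up 95.994/215.939 = 0.4445 of the mass, i.e. 44.45%.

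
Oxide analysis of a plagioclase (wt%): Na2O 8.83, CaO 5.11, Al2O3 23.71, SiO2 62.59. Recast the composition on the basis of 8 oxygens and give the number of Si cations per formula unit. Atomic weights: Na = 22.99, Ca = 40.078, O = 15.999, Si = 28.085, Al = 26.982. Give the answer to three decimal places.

2.764 Si apfu

Na2O: 8.83/61.979 = 0.14247 mol → 0.28494 mol Na, 0.14247 mol O.
CaO: 5.11/56.077 = 0.09112 mol → 0.09112 mol Ca, 0.09112 mol O.
Al2O3: 23.71/101.961 = 0.23254 mol → 0.46508 mol Al, 0.69762 mol O.
SiO2: 62.59/60.083 = 1.04173 mol → 1.04173 mol Si, 2.08346 mol O.
Total oxygen = 3.01467 mol. Normalization factor = 8/3.01467 = 2.65369.
Si per 8 O = 1.04173 × 2.65369 = 2.764.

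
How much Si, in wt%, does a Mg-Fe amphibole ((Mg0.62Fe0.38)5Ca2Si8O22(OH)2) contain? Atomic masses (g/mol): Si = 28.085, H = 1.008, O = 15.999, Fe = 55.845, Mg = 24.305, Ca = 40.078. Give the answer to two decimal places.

25.76 wt%

Formula mass = 3.10*24.305 + 1.90*55.845 + 2*40.078 + 8*28.085 + 24*15.999 + 2*1.008 = 872.279 g/mol, of which 224.680 g is Si.
So Si makes up 224.680/872.279 = 0.2576 of the mass, i.e. 25.76%.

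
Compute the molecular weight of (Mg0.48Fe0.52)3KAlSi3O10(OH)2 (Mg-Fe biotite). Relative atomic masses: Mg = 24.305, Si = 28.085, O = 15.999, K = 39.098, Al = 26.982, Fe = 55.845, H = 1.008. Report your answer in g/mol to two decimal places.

M = 1.44*24.305 + 1.56*55.845 + 1*39.098 + 1*26.982 + 3*28.085 + 12*15.999 + 2*1.008

466.46 g/mol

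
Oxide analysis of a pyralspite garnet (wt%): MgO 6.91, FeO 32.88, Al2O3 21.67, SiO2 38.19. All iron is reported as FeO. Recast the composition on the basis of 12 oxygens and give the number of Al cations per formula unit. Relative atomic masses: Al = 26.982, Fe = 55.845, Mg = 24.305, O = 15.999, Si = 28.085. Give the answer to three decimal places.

MgO (M=40.304): mol = 0.17145; Mg = 0.17145, O = 0.17145.
FeO (M=71.844): mol = 0.45766; Fe = 0.45766, O = 0.45766.
Al2O3 (M=101.961): mol = 0.21253; Al = 0.42506, O = 0.63759.
SiO2 (M=60.083): mol = 0.63562; Si = 0.63562, O = 1.27124.
ΣO = 2.53794; factor = 12/ΣO = 4.72824.
Al apfu = 0.42506 × 4.72824 = 2.010.

2.010 Al apfu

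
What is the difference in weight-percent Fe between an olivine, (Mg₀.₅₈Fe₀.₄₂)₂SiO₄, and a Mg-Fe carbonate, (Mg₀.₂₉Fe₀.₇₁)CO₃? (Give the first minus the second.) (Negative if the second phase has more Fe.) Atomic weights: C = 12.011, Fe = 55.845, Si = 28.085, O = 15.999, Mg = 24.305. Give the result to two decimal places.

First mineral: 46.910 g Fe in 167.185 g formula = 28.06 wt% Fe.
Second mineral: 39.650 g Fe in 106.706 g formula = 37.16 wt% Fe.
28.06% − 37.16% gives a difference of -9.10 percentage points.

-9.10 percentage points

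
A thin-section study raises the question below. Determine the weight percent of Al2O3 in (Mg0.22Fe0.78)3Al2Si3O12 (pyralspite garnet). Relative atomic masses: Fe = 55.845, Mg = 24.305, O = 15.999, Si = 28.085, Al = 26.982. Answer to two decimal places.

21.38 wt%

Molar mass of (Mg0.22Fe0.78)3Al2Si3O12 = 0.66*24.305 + 2.34*55.845 + 2*26.982 + 3*28.085 + 12*15.999 = 476.926 g/mol.
Each formula unit contains 2 Al, equivalent to 2/2 = 1.0000 mol Al2O3.
M(Al2O3) = 2×26.982 + 3×15.999 = 101.961 g/mol.
Mass of Al2O3 per formula unit = 1.0000 × 101.961 = 101.961 g.
Al2O3 wt% = 101.961 / 476.926 × 100 = 21.38%.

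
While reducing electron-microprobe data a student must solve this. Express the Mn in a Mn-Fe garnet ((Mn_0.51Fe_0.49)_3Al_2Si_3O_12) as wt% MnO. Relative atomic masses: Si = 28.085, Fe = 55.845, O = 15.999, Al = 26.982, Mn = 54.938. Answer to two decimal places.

M((Mn_0.51Fe_0.49)_3Al_2Si_3O_12) = 496.354 g/mol; M(MnO) = 70.937 g/mol.
Moles MnO per formula unit = 1.53 Mn ÷ 1 = 1.5300.
MnO fraction = (1.5300 × 70.937) / 496.354 = 108.534/496.354 = 0.2187.

21.87 wt%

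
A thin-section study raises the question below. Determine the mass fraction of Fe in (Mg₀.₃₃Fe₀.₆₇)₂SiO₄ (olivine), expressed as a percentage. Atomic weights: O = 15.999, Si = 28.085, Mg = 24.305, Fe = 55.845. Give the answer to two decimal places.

40.90 wt%

Molar mass of (Mg₀.₃₃Fe₀.₆₇)₂SiO₄: 0.66·24.305 + 1.34·55.845 + 1·28.085 + 4·15.999 = 182.955 g/mol.
Mass of Fe per formula unit: 1.34 × 55.845 = 74.832 g.
Weight fraction Fe = 74.832 / 182.955 = 0.4090.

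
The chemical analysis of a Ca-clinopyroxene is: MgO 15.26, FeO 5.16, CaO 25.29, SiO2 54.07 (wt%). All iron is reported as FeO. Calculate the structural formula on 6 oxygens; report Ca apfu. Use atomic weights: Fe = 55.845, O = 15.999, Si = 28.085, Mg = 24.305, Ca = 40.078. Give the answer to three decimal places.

1.002 Ca apfu

MgO: 15.26/40.304 = 0.37862 mol → 0.37862 mol Mg, 0.37862 mol O.
FeO: 5.16/71.844 = 0.07182 mol → 0.07182 mol Fe, 0.07182 mol O.
CaO: 25.29/56.077 = 0.45099 mol → 0.45099 mol Ca, 0.45099 mol O.
SiO2: 54.07/60.083 = 0.89992 mol → 0.89992 mol Si, 1.79984 mol O.
Total oxygen = 2.70127 mol. Normalization factor = 6/2.70127 = 2.22118.
Ca per 6 O = 0.45099 × 2.22118 = 1.002.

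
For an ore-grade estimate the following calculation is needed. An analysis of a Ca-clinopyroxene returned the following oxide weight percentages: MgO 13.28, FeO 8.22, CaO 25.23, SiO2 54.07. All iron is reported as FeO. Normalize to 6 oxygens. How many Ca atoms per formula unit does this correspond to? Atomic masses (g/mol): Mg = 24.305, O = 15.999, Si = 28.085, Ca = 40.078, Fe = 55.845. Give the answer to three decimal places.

MgO: 13.28/40.304 = 0.32950 mol → 0.32950 mol Mg, 0.32950 mol O.
FeO: 8.22/71.844 = 0.11441 mol → 0.11441 mol Fe, 0.11441 mol O.
CaO: 25.23/56.077 = 0.44992 mol → 0.44992 mol Ca, 0.44992 mol O.
SiO2: 54.07/60.083 = 0.89992 mol → 0.89992 mol Si, 1.79984 mol O.
Total oxygen = 2.69367 mol. Normalization factor = 6/2.69367 = 2.22744.
Ca per 6 O = 0.44992 × 2.22744 = 1.002.

1.002 Ca apfu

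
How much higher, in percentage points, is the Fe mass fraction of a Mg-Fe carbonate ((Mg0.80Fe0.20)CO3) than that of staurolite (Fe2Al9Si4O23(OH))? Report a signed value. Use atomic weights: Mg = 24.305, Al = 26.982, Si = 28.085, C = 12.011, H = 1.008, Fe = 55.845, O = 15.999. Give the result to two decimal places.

-0.79 percentage points

Fe in (Mg0.80Fe0.20)CO3: molar mass 90.621 g/mol; 0.20×55.845 = 11.169 g → 12.32 wt%.
Fe in Fe2Al9Si4O23(OH): molar mass 851.852 g/mol; 2×55.845 = 111.690 g → 13.11 wt%.
Difference = 12.32 − 13.11 = -0.79 percentage points.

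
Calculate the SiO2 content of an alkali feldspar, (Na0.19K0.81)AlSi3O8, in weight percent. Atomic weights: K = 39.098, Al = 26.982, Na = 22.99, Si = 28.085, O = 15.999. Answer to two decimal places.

Formula mass = 275.266 g/mol.
3 Si → 3.0000 mol SiO2 per formula unit; M(SiO2) = 60.083, so SiO2 mass = 180.249 g.
180.249/275.266 × 100 = 65.48 wt%.

65.48 wt%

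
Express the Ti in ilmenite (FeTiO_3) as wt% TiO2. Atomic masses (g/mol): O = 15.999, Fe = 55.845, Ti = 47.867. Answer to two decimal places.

M(FeTiO_3) = 151.709 g/mol; M(TiO2) = 79.865 g/mol.
Moles TiO2 per formula unit = 1 Ti ÷ 1 = 1.0000.
TiO2 fraction = (1.0000 × 79.865) / 151.709 = 79.865/151.709 = 0.5264.

52.64 wt%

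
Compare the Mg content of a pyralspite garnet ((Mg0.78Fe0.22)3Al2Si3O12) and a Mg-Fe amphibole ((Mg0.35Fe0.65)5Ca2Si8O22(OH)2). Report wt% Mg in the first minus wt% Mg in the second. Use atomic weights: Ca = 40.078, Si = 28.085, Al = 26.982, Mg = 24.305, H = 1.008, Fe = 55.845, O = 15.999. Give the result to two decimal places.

8.77 percentage points

Mg in (Mg0.78Fe0.22)3Al2Si3O12: molar mass 423.938 g/mol; 2.34×24.305 = 56.874 g → 13.42 wt%.
Mg in (Mg0.35Fe0.65)5Ca2Si8O22(OH)2: molar mass 914.858 g/mol; 1.75×24.305 = 42.534 g → 4.65 wt%.
Difference = 13.42 − 4.65 = 8.77 percentage points.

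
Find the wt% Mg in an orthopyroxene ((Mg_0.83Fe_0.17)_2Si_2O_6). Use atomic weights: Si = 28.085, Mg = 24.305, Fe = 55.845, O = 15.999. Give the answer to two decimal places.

19.08 mass %

Molar mass of (Mg_0.83Fe_0.17)_2Si_2O_6: 1.66·24.305 + 0.34·55.845 + 2·28.085 + 6·15.999 = 211.498 g/mol.
Mass of Mg per formula unit: 1.66 × 24.305 = 40.346 g.
Weight fraction Mg = 40.346 / 211.498 = 0.1908.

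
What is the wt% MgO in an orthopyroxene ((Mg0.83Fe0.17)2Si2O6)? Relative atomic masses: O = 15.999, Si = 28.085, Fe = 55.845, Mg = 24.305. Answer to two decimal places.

Molar mass of (Mg0.83Fe0.17)2Si2O6 = 1.66*24.305 + 0.34*55.845 + 2*28.085 + 6*15.999 = 211.498 g/mol.
Each formula unit contains 1.66 Mg, equivalent to 1.66/1 = 1.6600 mol MgO.
M(MgO) = 1×24.305 + 1×15.999 = 40.304 g/mol.
Mass of MgO per formula unit = 1.6600 × 40.304 = 66.905 g.
MgO wt% = 66.905 / 211.498 × 100 = 31.63%.

31.63 wt%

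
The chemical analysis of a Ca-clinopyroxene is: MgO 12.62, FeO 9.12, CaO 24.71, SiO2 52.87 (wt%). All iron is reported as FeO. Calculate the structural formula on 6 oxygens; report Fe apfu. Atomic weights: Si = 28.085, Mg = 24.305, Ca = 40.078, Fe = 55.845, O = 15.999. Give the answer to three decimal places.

0.288 Fe apfu

12.62 wt% MgO ÷ 40.304 g/mol = 0.31312 mol, giving 0.31312 Mg and 0.31312 O.
9.12 wt% FeO ÷ 71.844 g/mol = 0.12694 mol, giving 0.12694 Fe and 0.12694 O.
24.71 wt% CaO ÷ 56.077 g/mol = 0.44064 mol, giving 0.44064 Ca and 0.44064 O.
52.87 wt% SiO2 ÷ 60.083 g/mol = 0.87995 mol, giving 0.87995 Si and 1.75990 O.
Oxygen sums to 2.64060; scaling by 6/2.64060 = 2.27221 puts the formula on 6 O.
Fe: 0.12694 × 2.27221 = 0.288 atoms per formula unit.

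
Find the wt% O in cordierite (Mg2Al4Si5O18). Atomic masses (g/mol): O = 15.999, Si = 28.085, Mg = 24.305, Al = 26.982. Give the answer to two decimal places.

49.23 mass %

Formula mass = 2×24.305 + 4×26.982 + 5×28.085 + 18×15.999 = 584.945 g/mol, of which 287.982 g is O.
So O makes up 287.982/584.945 = 0.4923 of the mass, i.e. 49.23%.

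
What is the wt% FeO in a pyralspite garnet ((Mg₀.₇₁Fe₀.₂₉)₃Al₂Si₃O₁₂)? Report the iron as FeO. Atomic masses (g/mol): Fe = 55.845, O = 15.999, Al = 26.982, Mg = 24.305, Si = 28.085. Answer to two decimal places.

14.52 wt%

Formula mass = 430.562 g/mol.
0.87 Fe → 0.8700 mol FeO per formula unit; M(FeO) = 71.844, so FeO mass = 62.504 g.
62.504/430.562 × 100 = 14.52 wt%.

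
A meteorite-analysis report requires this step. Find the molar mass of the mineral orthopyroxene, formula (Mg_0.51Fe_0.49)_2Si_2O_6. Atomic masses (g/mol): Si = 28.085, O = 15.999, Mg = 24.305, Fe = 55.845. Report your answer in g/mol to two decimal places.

231.68 g/mol

Mg: 1.02 × 24.305 = 24.7911
Fe: 0.98 × 55.845 = 54.7281
Si: 2 × 28.085 = 56.1700
O: 6 × 15.999 = 95.9940
Summing the contributions gives the formula mass.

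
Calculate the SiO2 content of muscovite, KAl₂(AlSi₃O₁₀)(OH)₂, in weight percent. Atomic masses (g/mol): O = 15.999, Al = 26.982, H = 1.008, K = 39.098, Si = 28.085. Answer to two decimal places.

M(KAl₂(AlSi₃O₁₀)(OH)₂) = 398.303 g/mol; M(SiO2) = 60.083 g/mol.
Moles SiO2 per formula unit = 3 Si ÷ 1 = 3.0000.
SiO2 fraction = (3.0000 × 60.083) / 398.303 = 180.249/398.303 = 0.4525.

45.25 wt%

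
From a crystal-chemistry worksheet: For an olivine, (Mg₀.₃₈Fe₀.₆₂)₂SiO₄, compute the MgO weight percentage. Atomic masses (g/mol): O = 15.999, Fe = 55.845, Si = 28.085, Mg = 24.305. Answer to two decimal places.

17.04 wt%

M((Mg₀.₃₈Fe₀.₆₂)₂SiO₄) = 179.801 g/mol; M(MgO) = 40.304 g/mol.
Moles MgO per formula unit = 0.76 Mg ÷ 1 = 0.7600.
MgO fraction = (0.7600 × 40.304) / 179.801 = 30.631/179.801 = 0.1704.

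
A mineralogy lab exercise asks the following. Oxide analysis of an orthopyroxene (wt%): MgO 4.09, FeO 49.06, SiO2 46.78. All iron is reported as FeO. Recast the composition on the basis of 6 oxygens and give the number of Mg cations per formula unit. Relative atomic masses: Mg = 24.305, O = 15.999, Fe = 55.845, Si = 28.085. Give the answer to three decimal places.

MgO: 4.09/40.304 = 0.10148 mol → 0.10148 mol Mg, 0.10148 mol O.
FeO: 49.06/71.844 = 0.68287 mol → 0.68287 mol Fe, 0.68287 mol O.
SiO2: 46.78/60.083 = 0.77859 mol → 0.77859 mol Si, 1.55718 mol O.
Total oxygen = 2.34153 mol. Normalization factor = 6/2.34153 = 2.56243.
Mg per 6 O = 0.10148 × 2.56243 = 0.260.

0.260 Mg apfu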